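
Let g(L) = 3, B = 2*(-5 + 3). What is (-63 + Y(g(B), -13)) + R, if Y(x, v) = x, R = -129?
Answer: -189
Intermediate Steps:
B = -4 (B = 2*(-2) = -4)
(-63 + Y(g(B), -13)) + R = (-63 + 3) - 129 = -60 - 129 = -189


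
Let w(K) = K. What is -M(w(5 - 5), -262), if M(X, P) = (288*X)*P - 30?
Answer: 30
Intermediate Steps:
M(X, P) = -30 + 288*P*X (M(X, P) = 288*P*X - 30 = -30 + 288*P*X)
-M(w(5 - 5), -262) = -(-30 + 288*(-262)*(5 - 5)) = -(-30 + 288*(-262)*0) = -(-30 + 0) = -1*(-30) = 30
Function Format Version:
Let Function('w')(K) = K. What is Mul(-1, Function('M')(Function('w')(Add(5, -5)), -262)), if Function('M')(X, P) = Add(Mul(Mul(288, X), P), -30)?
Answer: 30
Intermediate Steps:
Function('M')(X, P) = Add(-30, Mul(288, P, X)) (Function('M')(X, P) = Add(Mul(288, P, X), -30) = Add(-30, Mul(288, P, X)))
Mul(-1, Function('M')(Function('w')(Add(5, -5)), -262)) = Mul(-1, Add(-30, Mul(288, -262, Add(5, -5)))) = Mul(-1, Add(-30, Mul(288, -262, 0))) = Mul(-1, Add(-30, 0)) = Mul(-1, -30) = 30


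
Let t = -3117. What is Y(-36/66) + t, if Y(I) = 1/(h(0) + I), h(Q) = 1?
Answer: -15574/5 ≈ -3114.8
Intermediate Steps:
Y(I) = 1/(1 + I)
Y(-36/66) + t = 1/(1 - 36/66) - 3117 = 1/(1 - 36*1/66) - 3117 = 1/(1 - 6/11) - 3117 = 1/(5/11) - 3117 = 11/5 - 3117 = -15574/5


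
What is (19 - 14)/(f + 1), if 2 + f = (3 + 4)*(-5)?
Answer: -5/36 ≈ -0.13889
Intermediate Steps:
f = -37 (f = -2 + (3 + 4)*(-5) = -2 + 7*(-5) = -2 - 35 = -37)
(19 - 14)/(f + 1) = (19 - 14)/(-37 + 1) = 5/(-36) = -1/36*5 = -5/36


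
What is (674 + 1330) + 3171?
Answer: 5175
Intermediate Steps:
(674 + 1330) + 3171 = 2004 + 3171 = 5175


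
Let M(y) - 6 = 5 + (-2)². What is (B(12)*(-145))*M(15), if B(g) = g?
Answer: -26100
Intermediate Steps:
M(y) = 15 (M(y) = 6 + (5 + (-2)²) = 6 + (5 + 4) = 6 + 9 = 15)
(B(12)*(-145))*M(15) = (12*(-145))*15 = -1740*15 = -26100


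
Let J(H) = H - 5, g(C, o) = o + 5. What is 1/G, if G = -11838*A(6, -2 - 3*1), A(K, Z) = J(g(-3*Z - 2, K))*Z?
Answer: 1/355140 ≈ 2.8158e-6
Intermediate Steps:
g(C, o) = 5 + o
J(H) = -5 + H
A(K, Z) = K*Z (A(K, Z) = (-5 + (5 + K))*Z = K*Z)
G = 355140 (G = -71028*(-2 - 3*1) = -71028*(-2 - 3) = -71028*(-5) = -11838*(-30) = 355140)
1/G = 1/355140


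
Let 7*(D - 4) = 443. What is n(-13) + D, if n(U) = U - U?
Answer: 471/7 ≈ 67.286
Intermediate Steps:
D = 471/7 (D = 4 + (⅐)*443 = 4 + 443/7 = 471/7 ≈ 67.286)
n(U) = 0
n(-13) + D = 0 + 471/7 = 471/7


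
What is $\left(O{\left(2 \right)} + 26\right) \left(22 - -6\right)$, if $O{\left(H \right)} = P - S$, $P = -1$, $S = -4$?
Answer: $812$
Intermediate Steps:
$O{\left(H \right)} = 3$ ($O{\left(H \right)} = -1 - -4 = -1 + 4 = 3$)
$\left(O{\left(2 \right)} + 26\right) \left(22 - -6\right) = \left(3 + 26\right) \left(22 - -6\right) = 29 \left(22 + 6\right) = 29 \cdot 28 = 812$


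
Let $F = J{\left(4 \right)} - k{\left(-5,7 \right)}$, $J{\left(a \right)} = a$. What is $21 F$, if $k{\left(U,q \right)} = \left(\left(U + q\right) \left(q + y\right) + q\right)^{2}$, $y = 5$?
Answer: $-20097$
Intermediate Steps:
$k{\left(U,q \right)} = \left(q + \left(5 + q\right) \left(U + q\right)\right)^{2}$ ($k{\left(U,q \right)} = \left(\left(U + q\right) \left(q + 5\right) + q\right)^{2} = \left(\left(U + q\right) \left(5 + q\right) + q\right)^{2} = \left(\left(5 + q\right) \left(U + q\right) + q\right)^{2} = \left(q + \left(5 + q\right) \left(U + q\right)\right)^{2}$)
$F = -957$ ($F = 4 - \left(7^{2} + 5 \left(-5\right) + 6 \cdot 7 - 35\right)^{2} = 4 - \left(49 - 25 + 42 - 35\right)^{2} = 4 - 31^{2} = 4 - 961 = -957$)
$21 F = 21 \left(-957\right) = -20097$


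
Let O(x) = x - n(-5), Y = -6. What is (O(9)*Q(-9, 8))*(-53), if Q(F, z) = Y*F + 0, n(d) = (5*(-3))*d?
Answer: 188892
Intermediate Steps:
n(d) = -15*d
Q(F, z) = -6*F (Q(F, z) = -6*F + 0 = -6*F)
O(x) = -75 + x (O(x) = x - (-15)*(-5) = x - 1*75 = x - 75 = -75 + x)
(O(9)*Q(-9, 8))*(-53) = ((-75 + 9)*(-6*(-9)))*(-53) = -66*54*(-53) = -3564*(-53) = 188892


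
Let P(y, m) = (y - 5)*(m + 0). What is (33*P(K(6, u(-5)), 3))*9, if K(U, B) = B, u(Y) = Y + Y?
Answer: -13365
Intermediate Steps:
u(Y) = 2*Y
P(y, m) = m*(-5 + y) (P(y, m) = (-5 + y)*m = m*(-5 + y))
(33*P(K(6, u(-5)), 3))*9 = (33*(3*(-5 + 2*(-5))))*9 = (33*(3*(-5 - 10)))*9 = (33*(3*(-15)))*9 = (33*(-45))*9 = -1485*9 = -13365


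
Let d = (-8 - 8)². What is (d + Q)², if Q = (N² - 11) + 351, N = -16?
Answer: 725904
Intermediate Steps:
d = 256 (d = (-16)² = 256)
Q = 596 (Q = ((-16)² - 11) + 351 = (256 - 11) + 351 = 245 + 351 = 596)
(d + Q)² = (256 + 596)² = 852² = 725904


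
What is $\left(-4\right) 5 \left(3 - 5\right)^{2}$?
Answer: $-80$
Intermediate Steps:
$\left(-4\right) 5 \left(3 - 5\right)^{2} = - 20 \left(-2\right)^{2} = \left(-20\right) 4 = -80$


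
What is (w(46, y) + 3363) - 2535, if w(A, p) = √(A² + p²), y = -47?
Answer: 828 + 5*√173 ≈ 893.76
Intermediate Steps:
(w(46, y) + 3363) - 2535 = (√(46² + (-47)²) + 3363) - 2535 = (√(2116 + 2209) + 3363) - 2535 = (√4325 + 3363) - 2535 = (5*√173 + 3363) - 2535 = (3363 + 5*√173) - 2535 = 828 + 5*√173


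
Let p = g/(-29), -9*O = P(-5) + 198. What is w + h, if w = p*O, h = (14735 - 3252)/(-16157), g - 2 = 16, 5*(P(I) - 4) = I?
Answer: 6162107/468553 ≈ 13.151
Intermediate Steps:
P(I) = 4 + I/5
g = 18 (g = 2 + 16 = 18)
h = -11483/16157 (h = 11483*(-1/16157) = -11483/16157 ≈ -0.71071)
O = -67/3 (O = -((4 + (⅕)*(-5)) + 198)/9 = -((4 - 1) + 198)/9 = -(3 + 198)/9 = -⅑*201 = -67/3 ≈ -22.333)
p = -18/29 (p = 18/(-29) = 18*(-1/29) = -18/29 ≈ -0.62069)
w = 402/29 (w = -18/29*(-67/3) = 402/29 ≈ 13.862)
w + h = 402/29 - 11483/16157 = 6162107/468553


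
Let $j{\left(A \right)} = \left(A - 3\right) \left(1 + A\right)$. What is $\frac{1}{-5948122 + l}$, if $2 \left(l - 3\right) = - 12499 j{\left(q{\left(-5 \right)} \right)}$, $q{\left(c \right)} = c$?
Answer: $- \frac{1}{6148103} \approx -1.6265 \cdot 10^{-7}$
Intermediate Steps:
$j{\left(A \right)} = \left(1 + A\right) \left(-3 + A\right)$ ($j{\left(A \right)} = \left(-3 + A\right) \left(1 + A\right) = \left(1 + A\right) \left(-3 + A\right)$)
$l = -199981$ ($l = 3 + \frac{\left(-12499\right) \left(-3 + \left(-5\right)^{2} - -10\right)}{2} = 3 + \frac{\left(-12499\right) \left(-3 + 25 + 10\right)}{2} = 3 + \frac{\left(-12499\right) 32}{2} = 3 + \frac{1}{2} \left(-399968\right) = 3 - 199984 = -199981$)
$\frac{1}{-5948122 + l} = \frac{1}{-5948122 - 199981} = \frac{1}{-6148103} = - \frac{1}{6148103}$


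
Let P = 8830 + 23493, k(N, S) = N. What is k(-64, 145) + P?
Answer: 32259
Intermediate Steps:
P = 32323
k(-64, 145) + P = -64 + 32323 = 32259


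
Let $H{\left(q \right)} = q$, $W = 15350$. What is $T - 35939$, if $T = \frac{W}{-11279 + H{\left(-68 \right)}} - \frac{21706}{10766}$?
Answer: $- \frac{313627468440}{8725843} \approx -35942.0$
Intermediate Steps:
$T = - \frac{29396863}{8725843}$ ($T = \frac{15350}{-11279 - 68} - \frac{21706}{10766} = \frac{15350}{-11347} - \frac{10853}{5383} = 15350 \left(- \frac{1}{11347}\right) - \frac{10853}{5383} = - \frac{15350}{11347} - \frac{10853}{5383} = - \frac{29396863}{8725843} \approx -3.3689$)
$T - 35939 = - \frac{29396863}{8725843} - 35939 = - \frac{313627468440}{8725843}$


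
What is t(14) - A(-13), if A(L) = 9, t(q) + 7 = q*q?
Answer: 180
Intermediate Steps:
t(q) = -7 + q² (t(q) = -7 + q*q = -7 + q²)
t(14) - A(-13) = (-7 + 14²) - 1*9 = (-7 + 196) - 9 = 189 - 9 = 180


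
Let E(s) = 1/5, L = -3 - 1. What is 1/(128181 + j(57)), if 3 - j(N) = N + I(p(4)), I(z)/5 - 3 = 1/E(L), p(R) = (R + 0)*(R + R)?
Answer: 1/128087 ≈ 7.8072e-6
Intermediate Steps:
L = -4
E(s) = ⅕
p(R) = 2*R² (p(R) = R*(2*R) = 2*R²)
I(z) = 40 (I(z) = 15 + 5/(⅕) = 15 + 5*5 = 15 + 25 = 40)
j(N) = -37 - N (j(N) = 3 - (N + 40) = 3 - (40 + N) = 3 + (-40 - N) = -37 - N)
1/(128181 + j(57)) = 1/(128181 + (-37 - 1*57)) = 1/(128181 + (-37 - 57)) = 1/(128181 - 94) = 1/128087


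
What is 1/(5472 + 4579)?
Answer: 1/10051 ≈ 9.9493e-5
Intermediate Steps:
1/(5472 + 4579) = 1/10051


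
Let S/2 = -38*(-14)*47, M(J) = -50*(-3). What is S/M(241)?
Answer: 25004/75 ≈ 333.39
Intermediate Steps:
M(J) = 150 (M(J) = -10*(-15) = 150)
S = 50008 (S = 2*(-38*(-14)*47) = 2*(532*47) = 2*25004 = 50008)
S/M(241) = 50008/150 = 50008*(1/150) = 25004/75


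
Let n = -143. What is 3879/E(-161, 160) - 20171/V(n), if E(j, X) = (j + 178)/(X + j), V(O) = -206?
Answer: -456167/3502 ≈ -130.26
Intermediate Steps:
E(j, X) = (178 + j)/(X + j)
3879/E(-161, 160) - 20171/V(n) = 3879/(((178 - 161)/(160 - 161))) - 20171/(-206) = 3879/((17/(-1))) - 20171*(-1/206) = 3879/((-1*17)) + 20171/206 = 3879/(-17) + 20171/206 = 3879*(-1/17) + 20171/206 = -3879/17 + 20171/206 = -456167/3502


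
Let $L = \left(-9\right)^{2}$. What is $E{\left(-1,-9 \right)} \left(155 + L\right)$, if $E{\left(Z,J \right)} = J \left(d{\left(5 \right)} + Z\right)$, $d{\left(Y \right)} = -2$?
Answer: $6372$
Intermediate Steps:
$E{\left(Z,J \right)} = J \left(-2 + Z\right)$
$L = 81$
$E{\left(-1,-9 \right)} \left(155 + L\right) = - 9 \left(-2 - 1\right) \left(155 + 81\right) = \left(-9\right) \left(-3\right) 236 = 27 \cdot 236 = 6372$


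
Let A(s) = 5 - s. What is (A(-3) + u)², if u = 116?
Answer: 15376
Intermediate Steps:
(A(-3) + u)² = ((5 - 1*(-3)) + 116)² = ((5 + 3) + 116)² = (8 + 116)² = 124² = 15376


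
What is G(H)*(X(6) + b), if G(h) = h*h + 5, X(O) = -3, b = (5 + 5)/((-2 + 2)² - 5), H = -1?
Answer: -30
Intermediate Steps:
b = -2 (b = 10/(0² - 5) = 10/(0 - 5) = 10/(-5) = 10*(-⅕) = -2)
G(h) = 5 + h² (G(h) = h² + 5 = 5 + h²)
G(H)*(X(6) + b) = (5 + (-1)²)*(-3 - 2) = (5 + 1)*(-5) = 6*(-5) = -30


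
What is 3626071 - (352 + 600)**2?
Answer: 2719767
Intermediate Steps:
3626071 - (352 + 600)**2 = 3626071 - 1*952**2 = 3626071 - 1*906304 = 3626071 - 906304 = 2719767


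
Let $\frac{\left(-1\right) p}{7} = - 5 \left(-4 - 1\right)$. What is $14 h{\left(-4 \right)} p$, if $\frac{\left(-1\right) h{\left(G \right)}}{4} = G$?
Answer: $-39200$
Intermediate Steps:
$h{\left(G \right)} = - 4 G$
$p = -175$ ($p = - 7 \left(- 5 \left(-4 - 1\right)\right) = - 7 \left(\left(-5\right) \left(-5\right)\right) = \left(-7\right) 25 = -175$)
$14 h{\left(-4 \right)} p = 14 \left(\left(-4\right) \left(-4\right)\right) \left(-175\right) = 14 \cdot 16 \left(-175\right) = 224 \left(-175\right) = -39200$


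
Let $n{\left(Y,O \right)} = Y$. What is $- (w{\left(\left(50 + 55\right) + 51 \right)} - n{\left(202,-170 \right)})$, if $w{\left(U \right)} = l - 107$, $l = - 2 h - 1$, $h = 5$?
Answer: $320$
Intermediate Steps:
$l = -11$ ($l = \left(-2\right) 5 - 1 = -10 - 1 = -11$)
$w{\left(U \right)} = -118$ ($w{\left(U \right)} = -11 - 107 = -118$)
$- (w{\left(\left(50 + 55\right) + 51 \right)} - n{\left(202,-170 \right)}) = - (-118 - 202) = \left(-1\right) \left(-320\right) = 320$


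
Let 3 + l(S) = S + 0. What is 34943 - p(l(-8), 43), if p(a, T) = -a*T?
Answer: 34470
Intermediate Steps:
l(S) = -3 + S (l(S) = -3 + (S + 0) = -3 + S)
p(a, T) = -T*a
34943 - p(l(-8), 43) = 34943 - (-1)*43*(-3 - 8) = 34943 - (-1)*43*(-11) = 34943 - 1*473 = 34943 - 473 = 34470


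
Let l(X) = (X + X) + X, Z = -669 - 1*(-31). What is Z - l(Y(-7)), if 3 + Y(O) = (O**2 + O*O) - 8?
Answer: -899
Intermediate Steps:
Y(O) = -11 + 2*O**2 (Y(O) = -3 + ((O**2 + O*O) - 8) = -3 + ((O**2 + O**2) - 8) = -3 + (2*O**2 - 8) = -3 + (-8 + 2*O**2) = -11 + 2*O**2)
Z = -638 (Z = -669 + 31 = -638)
l(X) = 3*X (l(X) = 2*X + X = 3*X)
Z - l(Y(-7)) = -638 - 3*(-11 + 2*(-7)**2) = -638 - 3*(-11 + 2*49) = -638 - 3*(-11 + 98) = -638 - 3*87 = -638 - 1*261 = -638 - 261 = -899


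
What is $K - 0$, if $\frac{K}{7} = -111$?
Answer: $-777$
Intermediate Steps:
$K = -777$ ($K = 7 \left(-111\right) = -777$)
$K - 0 = -777 - 0 = -777 + 0 = -777$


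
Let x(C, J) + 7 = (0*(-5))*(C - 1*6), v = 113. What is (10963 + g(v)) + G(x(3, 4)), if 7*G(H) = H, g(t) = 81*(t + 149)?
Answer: 32184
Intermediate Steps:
g(t) = 12069 + 81*t (g(t) = 81*(149 + t) = 12069 + 81*t)
x(C, J) = -7 (x(C, J) = -7 + (0*(-5))*(C - 1*6) = -7 + 0*(C - 6) = -7 + 0*(-6 + C) = -7 + 0 = -7)
G(H) = H/7
(10963 + g(v)) + G(x(3, 4)) = (10963 + (12069 + 81*113)) + (⅐)*(-7) = (10963 + (12069 + 9153)) - 1 = (10963 + 21222) - 1 = 32185 - 1 = 32184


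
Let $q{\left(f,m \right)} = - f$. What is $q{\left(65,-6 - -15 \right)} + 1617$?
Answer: $1552$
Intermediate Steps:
$q{\left(65,-6 - -15 \right)} + 1617 = \left(-1\right) 65 + 1617 = -65 + 1617 = 1552$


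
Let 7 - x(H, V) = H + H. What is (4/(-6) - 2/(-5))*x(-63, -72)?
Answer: -532/15 ≈ -35.467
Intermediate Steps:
x(H, V) = 7 - 2*H (x(H, V) = 7 - (H + H) = 7 - 2*H)
(4/(-6) - 2/(-5))*x(-63, -72) = (4/(-6) - 2/(-5))*(7 - 2*(-63)) = (4*(-⅙) - 2*(-⅕))*(7 + 126) = (-⅔ + ⅖)*133 = -4/15*133 = -532/15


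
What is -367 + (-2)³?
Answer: -375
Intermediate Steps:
-367 + (-2)³ = -367 - 8 = -375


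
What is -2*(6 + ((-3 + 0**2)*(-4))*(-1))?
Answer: 12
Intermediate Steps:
-2*(6 + ((-3 + 0**2)*(-4))*(-1)) = -2*(6 + ((-3 + 0)*(-4))*(-1)) = -2*(6 - 3*(-4)*(-1)) = -2*(6 + 12*(-1)) = -2*(6 - 12) = -2*(-6) = 12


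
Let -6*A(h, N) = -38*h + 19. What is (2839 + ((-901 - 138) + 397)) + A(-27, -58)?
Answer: 12137/6 ≈ 2022.8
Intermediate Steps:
A(h, N) = -19/6 + 19*h/3 (A(h, N) = -(-38*h + 19)/6 = -(19 - 38*h)/6 = -19/6 + 19*h/3)
(2839 + ((-901 - 138) + 397)) + A(-27, -58) = (2839 + ((-901 - 138) + 397)) + (-19/6 + (19/3)*(-27)) = (2839 + (-1039 + 397)) + (-19/6 - 171) = (2839 - 642) - 1045/6 = 2197 - 1045/6 = 12137/6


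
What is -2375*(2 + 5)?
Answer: -16625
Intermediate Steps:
-2375*(2 + 5) = -2375*7 = -16625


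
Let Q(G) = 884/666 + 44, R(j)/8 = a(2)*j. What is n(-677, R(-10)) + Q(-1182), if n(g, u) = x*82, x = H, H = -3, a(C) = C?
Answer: -66824/333 ≈ -200.67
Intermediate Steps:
x = -3
R(j) = 16*j (R(j) = 8*(2*j) = 16*j)
Q(G) = 15094/333 (Q(G) = 884*(1/666) + 44 = 442/333 + 44 = 15094/333)
n(g, u) = -246 (n(g, u) = -3*82 = -246)
n(-677, R(-10)) + Q(-1182) = -246 + 15094/333 = -66824/333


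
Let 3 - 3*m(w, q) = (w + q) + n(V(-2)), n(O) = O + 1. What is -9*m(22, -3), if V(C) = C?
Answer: 45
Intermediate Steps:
n(O) = 1 + O
m(w, q) = 4/3 - q/3 - w/3 (m(w, q) = 1 - ((w + q) + (1 - 2))/3 = 1 - ((q + w) - 1)/3 = 1 - (-1 + q + w)/3 = 1 + (⅓ - q/3 - w/3) = 4/3 - q/3 - w/3)
-9*m(22, -3) = -9*(4/3 - ⅓*(-3) - ⅓*22) = -9*(4/3 + 1 - 22/3) = -9*(-5) = 45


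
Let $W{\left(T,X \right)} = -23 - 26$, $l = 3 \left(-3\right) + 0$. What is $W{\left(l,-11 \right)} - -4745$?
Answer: $4696$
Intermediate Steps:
$l = -9$ ($l = -9 + 0 = -9$)
$W{\left(T,X \right)} = -49$
$W{\left(l,-11 \right)} - -4745 = -49 - -4745 = -49 + 4745 = 4696$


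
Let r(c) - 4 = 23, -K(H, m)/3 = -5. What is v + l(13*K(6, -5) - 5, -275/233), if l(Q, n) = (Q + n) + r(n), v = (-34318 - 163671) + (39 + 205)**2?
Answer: -32209263/233 ≈ -1.3824e+5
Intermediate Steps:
K(H, m) = 15 (K(H, m) = -3*(-5) = 15)
r(c) = 27 (r(c) = 4 + 23 = 27)
v = -138453 (v = -197989 + 244**2 = -197989 + 59536 = -138453)
l(Q, n) = 27 + Q + n (l(Q, n) = (Q + n) + 27 = 27 + Q + n)
v + l(13*K(6, -5) - 5, -275/233) = -138453 + (27 + (13*15 - 5) - 275/233) = -138453 + (27 + (195 - 5) - 275*1/233) = -138453 + (27 + 190 - 275/233) = -138453 + 50286/233 = -32209263/233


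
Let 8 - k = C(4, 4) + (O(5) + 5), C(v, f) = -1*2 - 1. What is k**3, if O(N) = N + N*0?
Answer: 1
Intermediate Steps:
O(N) = N (O(N) = N + 0 = N)
C(v, f) = -3 (C(v, f) = -2 - 1 = -3)
k = 1 (k = 8 - (-3 + (5 + 5)) = 8 - (-3 + 10) = 8 - 1*7 = 8 - 7 = 1)
k**3 = 1**3 = 1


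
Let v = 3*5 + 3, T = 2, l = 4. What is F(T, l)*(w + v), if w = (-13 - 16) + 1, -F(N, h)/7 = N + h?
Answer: 420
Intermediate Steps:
F(N, h) = -7*N - 7*h (F(N, h) = -7*(N + h) = -7*N - 7*h)
v = 18 (v = 15 + 3 = 18)
w = -28 (w = -29 + 1 = -28)
F(T, l)*(w + v) = (-7*2 - 7*4)*(-28 + 18) = (-14 - 28)*(-10) = -42*(-10) = 420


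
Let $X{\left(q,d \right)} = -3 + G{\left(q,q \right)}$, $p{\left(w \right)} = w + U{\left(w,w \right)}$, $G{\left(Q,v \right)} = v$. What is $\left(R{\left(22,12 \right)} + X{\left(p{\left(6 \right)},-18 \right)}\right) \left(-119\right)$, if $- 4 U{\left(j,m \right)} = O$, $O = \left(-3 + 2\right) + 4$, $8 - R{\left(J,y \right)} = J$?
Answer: $\frac{5593}{4} \approx 1398.3$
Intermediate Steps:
$R{\left(J,y \right)} = 8 - J$
$O = 3$ ($O = -1 + 4 = 3$)
$U{\left(j,m \right)} = - \frac{3}{4}$ ($U{\left(j,m \right)} = \left(- \frac{1}{4}\right) 3 = - \frac{3}{4}$)
$p{\left(w \right)} = - \frac{3}{4} + w$ ($p{\left(w \right)} = w - \frac{3}{4} = - \frac{3}{4} + w$)
$X{\left(q,d \right)} = -3 + q$
$\left(R{\left(22,12 \right)} + X{\left(p{\left(6 \right)},-18 \right)}\right) \left(-119\right) = \left(\left(8 - 22\right) + \left(-3 + \left(- \frac{3}{4} + 6\right)\right)\right) \left(-119\right) = \left(\left(8 - 22\right) + \left(-3 + \frac{21}{4}\right)\right) \left(-119\right) = \left(-14 + \frac{9}{4}\right) \left(-119\right) = \left(- \frac{47}{4}\right) \left(-119\right) = \frac{5593}{4}$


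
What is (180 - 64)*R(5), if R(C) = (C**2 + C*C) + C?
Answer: 6380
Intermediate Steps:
R(C) = C + 2*C**2 (R(C) = (C**2 + C**2) + C = 2*C**2 + C = C + 2*C**2)
(180 - 64)*R(5) = (180 - 64)*(5*(1 + 2*5)) = 116*(5*(1 + 10)) = 116*(5*11) = 116*55 = 6380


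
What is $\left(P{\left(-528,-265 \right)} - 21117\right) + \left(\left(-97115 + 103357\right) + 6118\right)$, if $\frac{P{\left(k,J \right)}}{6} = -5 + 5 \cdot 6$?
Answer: $-8607$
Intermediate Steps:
$P{\left(k,J \right)} = 150$ ($P{\left(k,J \right)} = 6 \left(-5 + 5 \cdot 6\right) = 6 \left(-5 + 30\right) = 6 \cdot 25 = 150$)
$\left(P{\left(-528,-265 \right)} - 21117\right) + \left(\left(-97115 + 103357\right) + 6118\right) = \left(150 - 21117\right) + \left(\left(-97115 + 103357\right) + 6118\right) = -20967 + \left(6242 + 6118\right) = -20967 + 12360 = -8607$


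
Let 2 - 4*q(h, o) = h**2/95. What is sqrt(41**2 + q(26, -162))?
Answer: sqrt(60637930)/190 ≈ 40.984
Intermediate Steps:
q(h, o) = 1/2 - h**2/380 (q(h, o) = 1/2 - h**2/(4*95) = 1/2 - h**2/380)
sqrt(41**2 + q(26, -162)) = sqrt(41**2 + (1/2 - 1/380*26**2)) = sqrt(1681 + (1/2 - 1/380*676)) = sqrt(1681 + (1/2 - 169/95)) = sqrt(1681 - 243/190) = sqrt(319147/190) = sqrt(60637930)/190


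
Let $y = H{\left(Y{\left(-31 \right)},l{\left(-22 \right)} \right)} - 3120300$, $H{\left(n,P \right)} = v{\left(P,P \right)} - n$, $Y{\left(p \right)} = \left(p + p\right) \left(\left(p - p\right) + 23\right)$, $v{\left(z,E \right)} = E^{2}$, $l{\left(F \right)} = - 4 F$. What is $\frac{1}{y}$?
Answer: $- \frac{1}{3111130} \approx -3.2143 \cdot 10^{-7}$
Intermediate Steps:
$Y{\left(p \right)} = 46 p$ ($Y{\left(p \right)} = 2 p \left(0 + 23\right) = 2 p 23 = 46 p$)
$H{\left(n,P \right)} = P^{2} - n$
$y = -3111130$ ($y = \left(\left(\left(-4\right) \left(-22\right)\right)^{2} - 46 \left(-31\right)\right) - 3120300 = \left(88^{2} - -1426\right) - 3120300 = \left(7744 + 1426\right) - 3120300 = 9170 - 3120300 = -3111130$)
$\frac{1}{y} = \frac{1}{-3111130} = - \frac{1}{3111130}$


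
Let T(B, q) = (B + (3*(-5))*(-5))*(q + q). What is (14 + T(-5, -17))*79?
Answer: -186914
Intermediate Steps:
T(B, q) = 2*q*(75 + B) (T(B, q) = (B - 15*(-5))*(2*q) = (B + 75)*(2*q) = (75 + B)*(2*q) = 2*q*(75 + B))
(14 + T(-5, -17))*79 = (14 + 2*(-17)*(75 - 5))*79 = (14 + 2*(-17)*70)*79 = (14 - 2380)*79 = -2366*79 = -186914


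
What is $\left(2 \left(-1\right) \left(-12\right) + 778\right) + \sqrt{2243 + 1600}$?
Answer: $802 + 3 \sqrt{427} \approx 863.99$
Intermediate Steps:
$\left(2 \left(-1\right) \left(-12\right) + 778\right) + \sqrt{2243 + 1600} = \left(\left(-2\right) \left(-12\right) + 778\right) + \sqrt{3843} = \left(24 + 778\right) + 3 \sqrt{427} = 802 + 3 \sqrt{427}$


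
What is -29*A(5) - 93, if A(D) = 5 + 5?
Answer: -383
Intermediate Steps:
A(D) = 10
-29*A(5) - 93 = -29*10 - 93 = -290 - 93 = -383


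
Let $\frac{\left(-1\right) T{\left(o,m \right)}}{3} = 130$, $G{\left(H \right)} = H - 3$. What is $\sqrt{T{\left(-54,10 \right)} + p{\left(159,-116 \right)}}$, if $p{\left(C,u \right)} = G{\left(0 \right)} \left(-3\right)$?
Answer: $i \sqrt{381} \approx 19.519 i$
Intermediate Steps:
$G{\left(H \right)} = -3 + H$
$p{\left(C,u \right)} = 9$ ($p{\left(C,u \right)} = \left(-3 + 0\right) \left(-3\right) = \left(-3\right) \left(-3\right) = 9$)
$T{\left(o,m \right)} = -390$ ($T{\left(o,m \right)} = \left(-3\right) 130 = -390$)
$\sqrt{T{\left(-54,10 \right)} + p{\left(159,-116 \right)}} = \sqrt{-390 + 9} = \sqrt{-381} = i \sqrt{381}$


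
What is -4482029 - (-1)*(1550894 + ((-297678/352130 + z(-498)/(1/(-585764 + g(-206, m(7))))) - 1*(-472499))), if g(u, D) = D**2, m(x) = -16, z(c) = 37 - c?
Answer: -55584674216879/176065 ≈ -3.1571e+8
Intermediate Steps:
-4482029 - (-1)*(1550894 + ((-297678/352130 + z(-498)/(1/(-585764 + g(-206, m(7))))) - 1*(-472499))) = -4482029 - (-1)*(1550894 + ((-297678/352130 + (37 - 1*(-498))/(1/(-585764 + (-16)**2))) - 1*(-472499))) = -4482029 - (-1)*(1550894 + ((-297678*1/352130 + (37 + 498)/(1/(-585764 + 256))) + 472499)) = -4482029 - (-1)*(1550894 + ((-148839/176065 + 535/(1/(-585508))) + 472499)) = -4482029 - (-1)*(1550894 + ((-148839/176065 + 535/(-1/585508)) + 472499)) = -4482029 - (-1)*(1550894 + ((-148839/176065 + 535*(-585508)) + 472499)) = -4482029 - (-1)*(1550894 + ((-148839/176065 - 313246780) + 472499)) = -4482029 - (-1)*(1550894 + (-55151794469539/176065 + 472499)) = -4482029 - (-1)*(1550894 - 55068603933104/176065) = -4482029 - (-1)*(-54795545780994)/176065 = -4482029 - 1*54795545780994/176065 = -4482029 - 54795545780994/176065 = -55584674216879/176065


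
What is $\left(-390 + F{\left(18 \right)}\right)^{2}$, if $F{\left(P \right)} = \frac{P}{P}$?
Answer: $151321$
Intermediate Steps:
$F{\left(P \right)} = 1$
$\left(-390 + F{\left(18 \right)}\right)^{2} = \left(-390 + 1\right)^{2} = \left(-389\right)^{2} = 151321$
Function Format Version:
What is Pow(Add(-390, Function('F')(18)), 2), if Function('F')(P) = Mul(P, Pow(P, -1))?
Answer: 151321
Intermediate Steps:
Function('F')(P) = 1
Pow(Add(-390, Function('F')(18)), 2) = Pow(Add(-390, 1), 2) = Pow(-389, 2) = 151321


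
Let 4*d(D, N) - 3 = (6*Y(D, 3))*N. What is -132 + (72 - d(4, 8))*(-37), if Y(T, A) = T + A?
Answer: 1359/4 ≈ 339.75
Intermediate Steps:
Y(T, A) = A + T
d(D, N) = ¾ + N*(18 + 6*D)/4 (d(D, N) = ¾ + ((6*(3 + D))*N)/4 = ¾ + ((18 + 6*D)*N)/4 = ¾ + (N*(18 + 6*D))/4 = ¾ + N*(18 + 6*D)/4)
-132 + (72 - d(4, 8))*(-37) = -132 + (72 - (¾ + (3/2)*8*(3 + 4)))*(-37) = -132 + (72 - (¾ + (3/2)*8*7))*(-37) = -132 + (72 - (¾ + 84))*(-37) = -132 + (72 - 1*339/4)*(-37) = -132 + (72 - 339/4)*(-37) = -132 - 51/4*(-37) = -132 + 1887/4 = 1359/4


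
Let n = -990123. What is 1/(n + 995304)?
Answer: 1/5181 ≈ 0.00019301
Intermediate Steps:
1/(n + 995304) = 1/(-990123 + 995304) = 1/5181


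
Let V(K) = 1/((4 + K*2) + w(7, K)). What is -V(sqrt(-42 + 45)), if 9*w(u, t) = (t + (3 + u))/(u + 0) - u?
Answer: 4473/1006 - 2667*sqrt(3)/1006 ≈ -0.14551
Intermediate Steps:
w(u, t) = -u/9 + (3 + t + u)/(9*u) (w(u, t) = ((t + (3 + u))/(u + 0) - u)/9 = ((3 + t + u)/u - u)/9 = (-u + (3 + t + u)/u)/9 = -u/9 + (3 + t + u)/(9*u))
V(K) = 1/(71/21 + 127*K/63) (V(K) = 1/((4 + K*2) + (1/9)*(3 + K - 1*7*(-1 + 7))/7) = 1/((4 + 2*K) + (1/9)*(1/7)*(3 + K - 1*7*6)) = 1/((4 + 2*K) + (1/9)*(1/7)*(3 + K - 42)) = 1/((4 + 2*K) + (1/9)*(1/7)*(-39 + K)) = 1/((4 + 2*K) + (-13/21 + K/63)) = 1/(71/21 + 127*K/63))
-V(sqrt(-42 + 45)) = -63/(213 + 127*sqrt(-42 + 45)) = -63/(213 + 127*sqrt(3))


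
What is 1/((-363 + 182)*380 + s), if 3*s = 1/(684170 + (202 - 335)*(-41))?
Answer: -2068869/142296809819 ≈ -1.4539e-5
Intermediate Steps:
s = 1/2068869 (s = 1/(3*(684170 + (202 - 335)*(-41))) = 1/(3*(684170 - 133*(-41))) = 1/(3*(684170 + 5453)) = (1/3)/689623 = (1/3)*(1/689623) = 1/2068869 ≈ 4.8336e-7)
1/((-363 + 182)*380 + s) = 1/((-363 + 182)*380 + 1/2068869) = 1/(-181*380 + 1/2068869) = 1/(-68780 + 1/2068869) = 1/(-142296809819/2068869) = -2068869/142296809819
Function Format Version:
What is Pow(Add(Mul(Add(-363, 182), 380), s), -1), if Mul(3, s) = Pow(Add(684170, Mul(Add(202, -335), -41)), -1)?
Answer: Rational(-2068869, 142296809819) ≈ -1.4539e-5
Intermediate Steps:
s = Rational(1, 2068869) (s = Mul(Rational(1, 3), Pow(Add(684170, Mul(Add(202, -335), -41)), -1)) = Mul(Rational(1, 3), Pow(Add(684170, Mul(-133, -41)), -1)) = Mul(Rational(1, 3), Pow(Add(684170, 5453), -1)) = Mul(Rational(1, 3), Pow(689623, -1)) = Mul(Rational(1, 3), Rational(1, 689623)) = Rational(1, 2068869) ≈ 4.8336e-7)
Pow(Add(Mul(Add(-363, 182), 380), s), -1) = Pow(Add(Mul(Add(-363, 182), 380), Rational(1, 2068869)), -1) = Pow(Add(Mul(-181, 380), Rational(1, 2068869)), -1) = Pow(Add(-68780, Rational(1, 2068869)), -1) = Pow(Rational(-142296809819, 2068869), -1) = Rational(-2068869, 142296809819)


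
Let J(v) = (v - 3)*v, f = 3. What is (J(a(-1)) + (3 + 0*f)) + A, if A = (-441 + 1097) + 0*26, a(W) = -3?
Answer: 677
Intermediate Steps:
J(v) = v*(-3 + v) (J(v) = (-3 + v)*v = v*(-3 + v))
A = 656 (A = 656 + 0 = 656)
(J(a(-1)) + (3 + 0*f)) + A = (-3*(-3 - 3) + (3 + 0*3)) + 656 = (-3*(-6) + (3 + 0)) + 656 = (18 + 3) + 656 = 21 + 656 = 677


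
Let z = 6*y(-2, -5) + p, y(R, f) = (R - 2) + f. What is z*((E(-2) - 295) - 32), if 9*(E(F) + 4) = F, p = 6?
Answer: 47696/3 ≈ 15899.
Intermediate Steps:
y(R, f) = -2 + R + f (y(R, f) = (-2 + R) + f = -2 + R + f)
E(F) = -4 + F/9
z = -48 (z = 6*(-2 - 2 - 5) + 6 = 6*(-9) + 6 = -54 + 6 = -48)
z*((E(-2) - 295) - 32) = -48*(((-4 + (⅑)*(-2)) - 295) - 32) = -48*(((-4 - 2/9) - 295) - 32) = -48*((-38/9 - 295) - 32) = -48*(-2693/9 - 32) = -48*(-2981/9) = 47696/3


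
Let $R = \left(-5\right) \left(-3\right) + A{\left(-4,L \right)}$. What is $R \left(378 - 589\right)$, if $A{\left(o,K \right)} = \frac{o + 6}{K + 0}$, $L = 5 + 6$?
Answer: $- \frac{35237}{11} \approx -3203.4$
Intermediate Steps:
$L = 11$
$A{\left(o,K \right)} = \frac{6 + o}{K}$
$R = \frac{167}{11}$ ($R = \left(-5\right) \left(-3\right) + \frac{6 - 4}{11} = 15 + \frac{1}{11} \cdot 2 = 15 + \frac{2}{11} = \frac{167}{11} \approx 15.182$)
$R \left(378 - 589\right) = \frac{167 \left(378 - 589\right)}{11} = \frac{167}{11} \left(-211\right) = - \frac{35237}{11}$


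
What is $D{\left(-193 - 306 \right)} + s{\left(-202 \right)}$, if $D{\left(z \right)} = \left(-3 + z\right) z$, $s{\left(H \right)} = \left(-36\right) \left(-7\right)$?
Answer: $250750$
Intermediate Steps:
$s{\left(H \right)} = 252$
$D{\left(z \right)} = z \left(-3 + z\right)$
$D{\left(-193 - 306 \right)} + s{\left(-202 \right)} = \left(-193 - 306\right) \left(-3 - 499\right) + 252 = - 499 \left(-3 - 499\right) + 252 = \left(-499\right) \left(-502\right) + 252 = 250498 + 252 = 250750$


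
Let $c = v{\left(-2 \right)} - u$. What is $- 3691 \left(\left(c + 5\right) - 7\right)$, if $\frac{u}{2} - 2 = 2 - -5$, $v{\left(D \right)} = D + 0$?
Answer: $81202$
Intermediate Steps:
$v{\left(D \right)} = D$
$u = 18$ ($u = 4 + 2 \left(2 - -5\right) = 4 + 2 \left(2 + 5\right) = 4 + 2 \cdot 7 = 4 + 14 = 18$)
$c = -20$ ($c = -2 - 18 = -20$)
$- 3691 \left(\left(c + 5\right) - 7\right) = - 3691 \left(\left(-20 + 5\right) - 7\right) = - 3691 \left(-15 - 7\right) = \left(-3691\right) \left(-22\right) = 81202$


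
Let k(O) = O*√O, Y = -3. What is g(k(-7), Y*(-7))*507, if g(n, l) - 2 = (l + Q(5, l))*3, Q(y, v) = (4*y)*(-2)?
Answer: -27885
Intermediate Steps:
k(O) = O^(3/2)
Q(y, v) = -8*y
g(n, l) = -118 + 3*l (g(n, l) = 2 + (l - 8*5)*3 = 2 + (l - 40)*3 = 2 + (-40 + l)*3 = 2 + (-120 + 3*l) = -118 + 3*l)
g(k(-7), Y*(-7))*507 = (-118 + 3*(-3*(-7)))*507 = (-118 + 3*21)*507 = (-118 + 63)*507 = -55*507 = -27885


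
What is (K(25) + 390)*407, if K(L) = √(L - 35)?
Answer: 158730 + 407*I*√10 ≈ 1.5873e+5 + 1287.0*I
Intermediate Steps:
K(L) = √(-35 + L)
(K(25) + 390)*407 = (√(-35 + 25) + 390)*407 = (√(-10) + 390)*407 = (I*√10 + 390)*407 = (390 + I*√10)*407 = 158730 + 407*I*√10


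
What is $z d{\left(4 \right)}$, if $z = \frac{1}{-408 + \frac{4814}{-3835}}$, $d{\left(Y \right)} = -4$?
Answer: $\frac{7670}{784747} \approx 0.0097739$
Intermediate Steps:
$z = - \frac{3835}{1569494}$ ($z = \frac{1}{-408 + 4814 \left(- \frac{1}{3835}\right)} = \frac{1}{-408 - \frac{4814}{3835}} = \frac{1}{- \frac{1569494}{3835}} = - \frac{3835}{1569494} \approx -0.0024435$)
$z d{\left(4 \right)} = \left(- \frac{3835}{1569494}\right) \left(-4\right) = \frac{7670}{784747}$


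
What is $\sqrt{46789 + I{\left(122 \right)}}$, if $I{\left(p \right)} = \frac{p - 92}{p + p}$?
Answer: $\frac{\sqrt{696409306}}{122} \approx 216.31$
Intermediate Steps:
$I{\left(p \right)} = \frac{-92 + p}{2 p}$
$\sqrt{46789 + I{\left(122 \right)}} = \sqrt{46789 + \frac{-92 + 122}{2 \cdot 122}} = \sqrt{46789 + \frac{1}{2} \cdot \frac{1}{122} \cdot 30} = \sqrt{46789 + \frac{15}{122}} = \sqrt{\frac{5708273}{122}} = \frac{\sqrt{696409306}}{122}$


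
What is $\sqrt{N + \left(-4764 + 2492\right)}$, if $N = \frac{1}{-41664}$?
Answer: $\frac{i \sqrt{61624056459}}{5208} \approx 47.666 i$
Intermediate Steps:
$N = - \frac{1}{41664} \approx -2.4002 \cdot 10^{-5}$
$\sqrt{N + \left(-4764 + 2492\right)} = \sqrt{- \frac{1}{41664} + \left(-4764 + 2492\right)} = \sqrt{- \frac{1}{41664} - 2272} = \sqrt{- \frac{94660609}{41664}} = \frac{i \sqrt{61624056459}}{5208}$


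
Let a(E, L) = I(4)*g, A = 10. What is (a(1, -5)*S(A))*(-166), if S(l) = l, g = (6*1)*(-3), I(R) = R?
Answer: 119520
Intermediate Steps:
g = -18 (g = 6*(-3) = -18)
a(E, L) = -72 (a(E, L) = 4*(-18) = -72)
(a(1, -5)*S(A))*(-166) = -72*10*(-166) = -720*(-166) = 119520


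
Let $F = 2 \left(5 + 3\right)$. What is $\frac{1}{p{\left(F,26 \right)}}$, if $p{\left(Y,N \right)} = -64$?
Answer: $- \frac{1}{64} \approx -0.015625$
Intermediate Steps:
$F = 16$ ($F = 2 \cdot 8 = 16$)
$\frac{1}{p{\left(F,26 \right)}} = \frac{1}{-64} = - \frac{1}{64}$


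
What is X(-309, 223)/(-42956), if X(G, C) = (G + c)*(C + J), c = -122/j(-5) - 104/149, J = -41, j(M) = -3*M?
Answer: 64642123/48003330 ≈ 1.3466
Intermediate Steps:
c = -19738/2235 (c = -122/((-3*(-5))) - 104/149 = -122/15 - 104*1/149 = -122*1/15 - 104/149 = -122/15 - 104/149 = -19738/2235 ≈ -8.8313)
X(G, C) = (-41 + C)*(-19738/2235 + G) (X(G, C) = (G - 19738/2235)*(C - 41) = (-19738/2235 + G)*(-41 + C) = (-41 + C)*(-19738/2235 + G))
X(-309, 223)/(-42956) = (809258/2235 - 41*(-309) - 19738/2235*223 + 223*(-309))/(-42956) = (809258/2235 + 12669 - 4401574/2235 - 68907)*(-1/42956) = -129284246/2235*(-1/42956) = 64642123/48003330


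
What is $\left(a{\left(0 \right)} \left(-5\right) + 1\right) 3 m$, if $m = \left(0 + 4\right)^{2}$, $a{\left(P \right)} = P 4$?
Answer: $48$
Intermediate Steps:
$a{\left(P \right)} = 4 P$
$m = 16$ ($m = 4^{2} = 16$)
$\left(a{\left(0 \right)} \left(-5\right) + 1\right) 3 m = \left(4 \cdot 0 \left(-5\right) + 1\right) 3 \cdot 16 = \left(0 \left(-5\right) + 1\right) 3 \cdot 16 = \left(0 + 1\right) 3 \cdot 16 = 1 \cdot 3 \cdot 16 = 3 \cdot 16 = 48$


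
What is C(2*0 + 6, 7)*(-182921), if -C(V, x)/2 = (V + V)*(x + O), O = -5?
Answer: 8780208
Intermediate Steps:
C(V, x) = -4*V*(-5 + x) (C(V, x) = -2*(V + V)*(x - 5) = -2*2*V*(-5 + x) = -4*V*(-5 + x))
C(2*0 + 6, 7)*(-182921) = (4*(2*0 + 6)*(5 - 1*7))*(-182921) = (4*(0 + 6)*(5 - 7))*(-182921) = (4*6*(-2))*(-182921) = -48*(-182921) = 8780208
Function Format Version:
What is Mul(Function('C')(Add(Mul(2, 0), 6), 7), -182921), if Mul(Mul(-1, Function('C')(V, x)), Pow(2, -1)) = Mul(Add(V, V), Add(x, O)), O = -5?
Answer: 8780208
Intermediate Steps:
Function('C')(V, x) = Mul(-4, V, Add(-5, x)) (Function('C')(V, x) = Mul(-2, Mul(Add(V, V), Add(x, -5))) = Mul(-2, Mul(Mul(2, V), Add(-5, x))) = Mul(-2, Mul(2, V, Add(-5, x))) = Mul(-4, V, Add(-5, x)))
Mul(Function('C')(Add(Mul(2, 0), 6), 7), -182921) = Mul(Mul(4, Add(Mul(2, 0), 6), Add(5, Mul(-1, 7))), -182921) = Mul(Mul(4, Add(0, 6), Add(5, -7)), -182921) = Mul(Mul(4, 6, -2), -182921) = Mul(-48, -182921) = 8780208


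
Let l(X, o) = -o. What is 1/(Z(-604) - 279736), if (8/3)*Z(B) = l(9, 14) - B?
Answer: -4/1118059 ≈ -3.5776e-6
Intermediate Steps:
Z(B) = -21/4 - 3*B/8 (Z(B) = 3*(-1*14 - B)/8 = 3*(-14 - B)/8 = -21/4 - 3*B/8)
1/(Z(-604) - 279736) = 1/((-21/4 - 3/8*(-604)) - 279736) = 1/((-21/4 + 453/2) - 279736) = 1/(885/4 - 279736) = 1/(-1118059/4) = -4/1118059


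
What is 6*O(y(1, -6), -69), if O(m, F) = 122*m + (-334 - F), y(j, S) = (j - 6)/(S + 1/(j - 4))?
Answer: -19230/19 ≈ -1012.1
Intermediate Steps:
y(j, S) = (-6 + j)/(S + 1/(-4 + j))
O(m, F) = -334 - F + 122*m
6*O(y(1, -6), -69) = 6*(-334 - 1*(-69) + 122*((24 + 1² - 10*1)/(1 - 4*(-6) - 6*1))) = 6*(-334 + 69 + 122*((24 + 1 - 10)/(1 + 24 - 6))) = 6*(-334 + 69 + 122*(15/19)) = 6*(-334 + 69 + 1830/19) = 6*(-3205/19) = -19230/19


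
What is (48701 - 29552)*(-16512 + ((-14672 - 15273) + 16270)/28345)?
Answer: -1792523777187/5669 ≈ -3.1620e+8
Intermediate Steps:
(48701 - 29552)*(-16512 + ((-14672 - 15273) + 16270)/28345) = 19149*(-16512 + (-29945 + 16270)*(1/28345)) = 19149*(-16512 - 13675*1/28345) = 19149*(-16512 - 2735/5669) = 19149*(-93609263/5669) = -1792523777187/5669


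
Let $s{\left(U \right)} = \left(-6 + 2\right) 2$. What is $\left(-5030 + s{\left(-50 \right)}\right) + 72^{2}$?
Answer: $146$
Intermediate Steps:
$s{\left(U \right)} = -8$ ($s{\left(U \right)} = \left(-4\right) 2 = -8$)
$\left(-5030 + s{\left(-50 \right)}\right) + 72^{2} = \left(-5030 - 8\right) + 72^{2} = -5038 + 5184 = 146$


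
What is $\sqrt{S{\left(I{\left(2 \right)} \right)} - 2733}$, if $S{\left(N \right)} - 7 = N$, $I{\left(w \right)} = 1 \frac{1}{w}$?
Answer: $\frac{i \sqrt{10902}}{2} \approx 52.206 i$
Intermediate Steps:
$I{\left(w \right)} = \frac{1}{w}$
$S{\left(N \right)} = 7 + N$
$\sqrt{S{\left(I{\left(2 \right)} \right)} - 2733} = \sqrt{\left(7 + \frac{1}{2}\right) - 2733} = \sqrt{\frac{15}{2} - 2733} = \sqrt{- \frac{5451}{2}} = \frac{i \sqrt{10902}}{2}$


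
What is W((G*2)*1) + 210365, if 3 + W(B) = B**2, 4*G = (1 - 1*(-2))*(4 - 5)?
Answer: 841457/4 ≈ 2.1036e+5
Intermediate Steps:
G = -3/4 (G = ((1 - 1*(-2))*(4 - 5))/4 = ((1 + 2)*(-1))/4 = (3*(-1))/4 = (1/4)*(-3) = -3/4 ≈ -0.75000)
W(B) = -3 + B**2
W((G*2)*1) + 210365 = (-3 + (-3/4*2*1)**2) + 210365 = (-3 + (-3/2*1)**2) + 210365 = (-3 + (-3/2)**2) + 210365 = (-3 + 9/4) + 210365 = -3/4 + 210365 = 841457/4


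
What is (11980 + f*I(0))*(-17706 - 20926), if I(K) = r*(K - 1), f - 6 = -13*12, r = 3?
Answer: -480195760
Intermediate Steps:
f = -150 (f = 6 - 13*12 = 6 - 156 = -150)
I(K) = -3 + 3*K (I(K) = 3*(K - 1) = 3*(-1 + K) = -3 + 3*K)
(11980 + f*I(0))*(-17706 - 20926) = (11980 - 150*(-3 + 3*0))*(-17706 - 20926) = (11980 - 150*(-3 + 0))*(-38632) = (11980 - 150*(-3))*(-38632) = (11980 + 450)*(-38632) = 12430*(-38632) = -480195760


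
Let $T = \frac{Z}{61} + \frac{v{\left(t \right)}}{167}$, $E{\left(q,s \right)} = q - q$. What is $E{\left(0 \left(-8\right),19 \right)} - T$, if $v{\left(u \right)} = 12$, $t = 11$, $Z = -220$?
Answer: $\frac{36008}{10187} \approx 3.5347$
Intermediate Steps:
$E{\left(q,s \right)} = 0$
$T = - \frac{36008}{10187}$ ($T = - \frac{220}{61} + \frac{12}{167} = - \frac{36008}{10187} \approx -3.5347$)
$E{\left(0 \left(-8\right),19 \right)} - T = 0 - - \frac{36008}{10187} = 0 + \frac{36008}{10187} = \frac{36008}{10187}$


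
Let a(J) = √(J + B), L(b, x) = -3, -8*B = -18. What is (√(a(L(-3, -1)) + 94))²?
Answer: 94 + I*√3/2 ≈ 94.0 + 0.86602*I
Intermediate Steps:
B = 9/4 (B = -⅛*(-18) = 9/4 ≈ 2.2500)
a(J) = √(9/4 + J) (a(J) = √(J + 9/4) = √(9/4 + J))
(√(a(L(-3, -1)) + 94))² = (√(√(9 + 4*(-3))/2 + 94))² = (√(√(9 - 12)/2 + 94))² = (√(√(-3)/2 + 94))² = (√((I*√3)/2 + 94))² = (√(I*√3/2 + 94))² = (√(94 + I*√3/2))² = 94 + I*√3/2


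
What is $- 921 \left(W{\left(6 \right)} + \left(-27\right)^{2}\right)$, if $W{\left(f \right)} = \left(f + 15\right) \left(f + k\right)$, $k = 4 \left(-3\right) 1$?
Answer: $-555363$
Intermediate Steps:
$k = -12$ ($k = \left(-12\right) 1 = -12$)
$W{\left(f \right)} = \left(-12 + f\right) \left(15 + f\right)$ ($W{\left(f \right)} = \left(f + 15\right) \left(f - 12\right) = \left(15 + f\right) \left(-12 + f\right) = \left(-12 + f\right) \left(15 + f\right)$)
$- 921 \left(W{\left(6 \right)} + \left(-27\right)^{2}\right) = - 921 \left(\left(-180 + 6^{2} + 3 \cdot 6\right) + \left(-27\right)^{2}\right) = - 921 \left(\left(-180 + 36 + 18\right) + 729\right) = - 921 \left(-126 + 729\right) = \left(-921\right) 603 = -555363$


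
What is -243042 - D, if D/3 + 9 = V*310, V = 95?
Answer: -331365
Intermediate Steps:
D = 88323 (D = -27 + 3*(95*310) = -27 + 3*29450 = -27 + 88350 = 88323)
-243042 - D = -243042 - 1*88323 = -243042 - 88323 = -331365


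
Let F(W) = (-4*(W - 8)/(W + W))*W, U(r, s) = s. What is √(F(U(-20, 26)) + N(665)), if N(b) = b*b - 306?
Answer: √441883 ≈ 664.74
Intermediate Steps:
N(b) = -306 + b² (N(b) = b² - 306 = -306 + b²)
F(W) = 16 - 2*W (F(W) = (-4*(-8 + W)/(2*W))*W = (-4*(-8 + W)*1/(2*W))*W = (-2*(-8 + W)/W)*W = 16 - 2*W)
√(F(U(-20, 26)) + N(665)) = √((16 - 2*26) + (-306 + 665²)) = √((16 - 52) + (-306 + 442225)) = √(-36 + 441919) = √441883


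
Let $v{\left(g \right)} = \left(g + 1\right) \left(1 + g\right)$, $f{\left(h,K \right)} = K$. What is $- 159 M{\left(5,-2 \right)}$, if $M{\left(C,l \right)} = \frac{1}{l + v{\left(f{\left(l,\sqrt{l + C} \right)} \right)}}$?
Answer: $\frac{159}{4} - \frac{159 \sqrt{3}}{4} \approx -29.099$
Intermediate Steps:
$v{\left(g \right)} = \left(1 + g\right)^{2}$ ($v{\left(g \right)} = \left(1 + g\right) \left(1 + g\right) = \left(1 + g\right)^{2}$)
$M{\left(C,l \right)} = \frac{1}{l + \left(1 + \sqrt{C + l}\right)^{2}}$ ($M{\left(C,l \right)} = \frac{1}{l + \left(1 + \sqrt{l + C}\right)^{2}} = \frac{1}{l + \left(1 + \sqrt{C + l}\right)^{2}}$)
$- 159 M{\left(5,-2 \right)} = - \frac{159}{-2 + \left(1 + \sqrt{5 - 2}\right)^{2}} = - \frac{159}{-2 + \left(1 + \sqrt{3}\right)^{2}}$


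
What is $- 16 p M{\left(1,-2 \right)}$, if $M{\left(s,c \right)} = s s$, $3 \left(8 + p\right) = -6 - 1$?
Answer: $\frac{496}{3} \approx 165.33$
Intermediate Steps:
$p = - \frac{31}{3}$ ($p = -8 + \frac{-6 - 1}{3} = -8 + \frac{1}{3} \left(-7\right) = -8 - \frac{7}{3} = - \frac{31}{3} \approx -10.333$)
$M{\left(s,c \right)} = s^{2}$
$- 16 p M{\left(1,-2 \right)} = \left(-16\right) \left(- \frac{31}{3}\right) 1^{2} = \frac{496}{3} \cdot 1 = \frac{496}{3}$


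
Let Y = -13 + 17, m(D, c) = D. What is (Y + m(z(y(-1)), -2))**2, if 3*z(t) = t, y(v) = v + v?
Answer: 100/9 ≈ 11.111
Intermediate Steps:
y(v) = 2*v
z(t) = t/3
Y = 4
(Y + m(z(y(-1)), -2))**2 = (4 + (2*(-1))/3)**2 = (4 + (1/3)*(-2))**2 = (4 - 2/3)**2 = (10/3)**2 = 100/9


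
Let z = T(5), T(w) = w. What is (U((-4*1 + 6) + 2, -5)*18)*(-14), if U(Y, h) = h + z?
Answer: 0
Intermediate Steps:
z = 5
U(Y, h) = 5 + h (U(Y, h) = h + 5 = 5 + h)
(U((-4*1 + 6) + 2, -5)*18)*(-14) = ((5 - 5)*18)*(-14) = (0*18)*(-14) = 0*(-14) = 0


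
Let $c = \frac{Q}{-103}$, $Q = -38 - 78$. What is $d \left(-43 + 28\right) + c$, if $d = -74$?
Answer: $\frac{114446}{103} \approx 1111.1$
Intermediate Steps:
$Q = -116$
$c = \frac{116}{103}$ ($c = - \frac{116}{-103} = \left(-116\right) \left(- \frac{1}{103}\right) = \frac{116}{103} \approx 1.1262$)
$d \left(-43 + 28\right) + c = - 74 \left(-43 + 28\right) + \frac{116}{103} = \left(-74\right) \left(-15\right) + \frac{116}{103} = 1110 + \frac{116}{103} = \frac{114446}{103}$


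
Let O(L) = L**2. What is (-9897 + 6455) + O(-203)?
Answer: 37767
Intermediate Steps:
(-9897 + 6455) + O(-203) = (-9897 + 6455) + (-203)**2 = -3442 + 41209 = 37767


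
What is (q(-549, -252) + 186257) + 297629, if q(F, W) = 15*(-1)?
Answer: 483871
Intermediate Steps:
q(F, W) = -15
(q(-549, -252) + 186257) + 297629 = (-15 + 186257) + 297629 = 186242 + 297629 = 483871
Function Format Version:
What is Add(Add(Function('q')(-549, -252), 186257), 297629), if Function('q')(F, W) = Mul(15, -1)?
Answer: 483871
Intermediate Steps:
Function('q')(F, W) = -15
Add(Add(Function('q')(-549, -252), 186257), 297629) = Add(Add(-15, 186257), 297629) = Add(186242, 297629) = 483871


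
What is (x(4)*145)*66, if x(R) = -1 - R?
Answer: -47850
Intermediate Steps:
(x(4)*145)*66 = ((-1 - 1*4)*145)*66 = ((-1 - 4)*145)*66 = -5*145*66 = -725*66 = -47850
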